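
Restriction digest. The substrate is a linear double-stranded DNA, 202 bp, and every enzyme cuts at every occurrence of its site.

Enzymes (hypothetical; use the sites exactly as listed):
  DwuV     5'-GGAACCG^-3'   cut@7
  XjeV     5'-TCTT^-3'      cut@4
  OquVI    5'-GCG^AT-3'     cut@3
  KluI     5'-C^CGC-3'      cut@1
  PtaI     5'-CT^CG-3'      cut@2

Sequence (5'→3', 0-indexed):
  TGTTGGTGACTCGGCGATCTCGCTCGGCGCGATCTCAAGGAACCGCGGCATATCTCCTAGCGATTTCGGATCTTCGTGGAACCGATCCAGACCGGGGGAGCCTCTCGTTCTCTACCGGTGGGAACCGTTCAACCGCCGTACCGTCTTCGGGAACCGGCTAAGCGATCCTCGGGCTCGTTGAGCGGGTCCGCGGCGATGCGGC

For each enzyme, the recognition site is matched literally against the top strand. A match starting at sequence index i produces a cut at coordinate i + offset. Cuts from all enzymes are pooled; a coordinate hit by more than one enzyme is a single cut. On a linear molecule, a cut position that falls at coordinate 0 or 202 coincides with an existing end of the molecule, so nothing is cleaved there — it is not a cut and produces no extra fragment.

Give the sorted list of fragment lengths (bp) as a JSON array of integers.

Scan for sites:
  DwuV (GGAACCG, off=7): starts [38, 77, 120, 149] → cuts [45, 84, 127, 156]
  XjeV (TCTT, off=4): starts [70, 143] → cuts [74, 147]
  OquVI (GCGAT, off=3): starts [13, 28, 59, 161, 192] → cuts [16, 31, 62, 164, 195]
  KluI (CCGC, off=1): starts [42, 132, 187] → cuts [43, 133, 188]
  PtaI (CTCG, off=2): starts [9, 18, 22, 103, 167, 173] → cuts [11, 20, 24, 105, 169, 175]

All cut coordinates (distinct, sorted): [11, 16, 20, 24, 31, 43, 45, 62, 74, 84, 105, 127, 133, 147, 156, 164, 169, 175, 188, 195]

Fragment lengths:
  [0,11): 11 bp
  [11,16): 5 bp
  [16,20): 4 bp
  [20,24): 4 bp
  [24,31): 7 bp
  [31,43): 12 bp
  [43,45): 2 bp
  [45,62): 17 bp
  [62,74): 12 bp
  [74,84): 10 bp
  [84,105): 21 bp
  [105,127): 22 bp
  [127,133): 6 bp
  [133,147): 14 bp
  [147,156): 9 bp
  [156,164): 8 bp
  [164,169): 5 bp
  [169,175): 6 bp
  [175,188): 13 bp
  [188,195): 7 bp
  [195,202): 7 bp

[2,4,4,5,5,6,6,7,7,7,8,9,10,11,12,12,13,14,17,21,22]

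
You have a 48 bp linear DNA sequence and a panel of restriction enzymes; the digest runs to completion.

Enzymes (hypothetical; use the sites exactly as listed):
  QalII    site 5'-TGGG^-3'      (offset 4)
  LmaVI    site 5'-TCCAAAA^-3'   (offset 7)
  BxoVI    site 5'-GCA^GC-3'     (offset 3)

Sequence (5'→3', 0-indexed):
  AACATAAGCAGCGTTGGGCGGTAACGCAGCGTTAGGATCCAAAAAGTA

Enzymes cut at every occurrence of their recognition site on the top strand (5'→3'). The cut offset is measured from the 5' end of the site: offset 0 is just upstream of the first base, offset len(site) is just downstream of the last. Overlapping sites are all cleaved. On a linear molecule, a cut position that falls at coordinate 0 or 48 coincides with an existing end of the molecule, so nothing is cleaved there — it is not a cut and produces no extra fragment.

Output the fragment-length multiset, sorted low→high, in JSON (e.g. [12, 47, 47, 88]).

[4,8,10,10,16]

Per-enzyme occurrences:
  QalII TGGG/4: at [14] ⇒ [18]
  LmaVI TCCAAAA/7: at [37] ⇒ [44]
  BxoVI GCAGC/3: at [7, 25] ⇒ [10, 28]

All cut coordinates (distinct, sorted): [10, 18, 28, 44]

Fragment lengths:
  [0,10): 10 bp
  [10,18): 8 bp
  [18,28): 10 bp
  [28,44): 16 bp
  [44,48): 4 bp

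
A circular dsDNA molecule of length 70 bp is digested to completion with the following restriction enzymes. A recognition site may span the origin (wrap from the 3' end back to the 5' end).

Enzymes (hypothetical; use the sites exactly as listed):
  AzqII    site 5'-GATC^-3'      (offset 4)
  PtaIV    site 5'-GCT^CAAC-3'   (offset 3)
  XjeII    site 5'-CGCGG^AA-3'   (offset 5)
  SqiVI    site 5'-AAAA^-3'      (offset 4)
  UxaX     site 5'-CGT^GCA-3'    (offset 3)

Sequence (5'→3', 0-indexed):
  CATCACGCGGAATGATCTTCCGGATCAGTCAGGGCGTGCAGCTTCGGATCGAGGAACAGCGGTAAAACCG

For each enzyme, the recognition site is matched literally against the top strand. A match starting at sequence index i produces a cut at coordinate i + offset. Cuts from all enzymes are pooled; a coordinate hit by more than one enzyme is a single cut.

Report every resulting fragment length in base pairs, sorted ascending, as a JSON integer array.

[7,9,11,13,13,17]

Scan for sites:
  AzqII (GATC, off=4): starts [13, 22, 46] → cuts [17, 26, 50]
  PtaIV (GCTCAAC, off=3): no sites
  XjeII (CGCGGAA, off=5): starts [5] → cuts [10]
  SqiVI (AAAA, off=4): starts [63] → cuts [67]
  UxaX (CGTGCA, off=3): starts [34] → cuts [37]

Pooled cuts: [10, 17, 26, 37, 50, 67]

Fragment lengths:
  10→17: 7 bp
  17→26: 9 bp
  26→37: 11 bp
  37→50: 13 bp
  50→67: 17 bp
  67→10 (wrap): 70-67+10 = 13 bp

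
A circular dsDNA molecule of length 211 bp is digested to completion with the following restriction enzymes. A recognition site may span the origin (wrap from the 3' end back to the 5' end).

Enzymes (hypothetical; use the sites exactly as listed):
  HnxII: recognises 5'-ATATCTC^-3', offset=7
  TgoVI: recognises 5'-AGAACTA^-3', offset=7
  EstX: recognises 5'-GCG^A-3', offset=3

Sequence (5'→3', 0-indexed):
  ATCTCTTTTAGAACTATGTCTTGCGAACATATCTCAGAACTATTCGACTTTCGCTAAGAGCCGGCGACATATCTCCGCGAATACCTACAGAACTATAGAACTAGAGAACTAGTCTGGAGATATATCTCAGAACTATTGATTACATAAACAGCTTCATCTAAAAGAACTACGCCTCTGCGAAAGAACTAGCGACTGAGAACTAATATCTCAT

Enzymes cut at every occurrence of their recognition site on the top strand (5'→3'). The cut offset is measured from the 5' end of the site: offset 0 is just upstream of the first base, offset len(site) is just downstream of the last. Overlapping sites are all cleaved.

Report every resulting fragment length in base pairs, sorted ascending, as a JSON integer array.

Site scan:
  HnxII ATATCTC/7: at [28, 68, 121, 202, 209] ⇒ [5, 35, 75, 128, 209]
  TgoVI AGAACTA/7: at [9, 35, 88, 96, 104, 128, 162, 181, 195] ⇒ [16, 42, 95, 103, 111, 135, 169, 188, 202]
  EstX GCGA/3: at [22, 63, 76, 176, 188] ⇒ [25, 66, 79, 179, 191]

All cut coordinates (distinct, sorted): [5, 16, 25, 35, 42, 66, 75, 79, 95, 103, 111, 128, 135, 169, 179, 188, 191, 202, 209]

Fragments:
  5→16: 11 bp
  16→25: 9 bp
  25→35: 10 bp
  35→42: 7 bp
  42→66: 24 bp
  66→75: 9 bp
  75→79: 4 bp
  79→95: 16 bp
  95→103: 8 bp
  103→111: 8 bp
  111→128: 17 bp
  128→135: 7 bp
  135→169: 34 bp
  169→179: 10 bp
  179→188: 9 bp
  188→191: 3 bp
  191→202: 11 bp
  202→209: 7 bp
  209→5 (wrap): 211-209+5 = 7 bp

[3,4,7,7,7,7,8,8,9,9,9,10,10,11,11,16,17,24,34]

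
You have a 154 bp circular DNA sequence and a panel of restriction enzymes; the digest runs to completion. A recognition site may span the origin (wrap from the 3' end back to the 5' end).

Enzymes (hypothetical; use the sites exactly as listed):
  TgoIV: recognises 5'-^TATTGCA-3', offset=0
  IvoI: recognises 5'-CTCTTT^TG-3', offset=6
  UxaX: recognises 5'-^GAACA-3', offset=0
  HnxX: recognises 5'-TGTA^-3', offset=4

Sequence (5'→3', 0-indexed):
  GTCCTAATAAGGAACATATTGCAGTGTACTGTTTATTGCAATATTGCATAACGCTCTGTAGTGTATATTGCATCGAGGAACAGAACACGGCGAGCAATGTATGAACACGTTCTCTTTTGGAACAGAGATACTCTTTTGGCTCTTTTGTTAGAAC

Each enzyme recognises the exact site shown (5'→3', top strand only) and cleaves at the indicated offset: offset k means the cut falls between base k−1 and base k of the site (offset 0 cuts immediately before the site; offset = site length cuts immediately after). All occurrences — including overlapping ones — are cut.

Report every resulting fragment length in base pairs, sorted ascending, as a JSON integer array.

[1,2,5,5,5,5,8,9,12,12,15,17,19,19,20]

Site scan:
  TgoIV TATTGCA/0: at [16, 33, 41, 65] ⇒ [16, 33, 41, 65]
  IvoI CTCTTTTG/6: at [111, 130, 139] ⇒ [117, 136, 145]
  UxaX GAACA/0: at [11, 77, 82, 102, 119] ⇒ [11, 77, 82, 102, 119]
  HnxX TGTA/4: at [24, 56, 61, 97] ⇒ [28, 60, 65, 101]

All cut coordinates (distinct, sorted): [11, 16, 28, 33, 41, 60, 65, 77, 82, 101, 102, 117, 119, 136, 145]

Fragment lengths:
  11→16: 5 bp
  16→28: 12 bp
  28→33: 5 bp
  33→41: 8 bp
  41→60: 19 bp
  60→65: 5 bp
  65→77: 12 bp
  77→82: 5 bp
  82→101: 19 bp
  101→102: 1 bp
  102→117: 15 bp
  117→119: 2 bp
  119→136: 17 bp
  136→145: 9 bp
  145→11 (wrap): 154-145+11 = 20 bp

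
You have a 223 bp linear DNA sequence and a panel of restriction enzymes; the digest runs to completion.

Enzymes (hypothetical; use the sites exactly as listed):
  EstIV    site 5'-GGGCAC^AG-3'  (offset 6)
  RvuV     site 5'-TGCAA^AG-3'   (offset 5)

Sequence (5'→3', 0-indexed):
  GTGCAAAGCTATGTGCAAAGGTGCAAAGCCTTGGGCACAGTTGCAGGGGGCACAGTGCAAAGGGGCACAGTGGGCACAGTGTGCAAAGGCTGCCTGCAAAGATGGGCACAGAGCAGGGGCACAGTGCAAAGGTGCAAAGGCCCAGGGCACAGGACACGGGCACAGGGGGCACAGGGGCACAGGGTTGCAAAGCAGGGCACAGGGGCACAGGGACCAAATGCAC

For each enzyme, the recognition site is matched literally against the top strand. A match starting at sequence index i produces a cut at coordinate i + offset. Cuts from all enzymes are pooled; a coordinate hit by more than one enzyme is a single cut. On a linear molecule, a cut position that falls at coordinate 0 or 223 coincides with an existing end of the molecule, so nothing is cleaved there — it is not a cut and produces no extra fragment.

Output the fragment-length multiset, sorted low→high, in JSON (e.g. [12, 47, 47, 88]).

Site scan:
  EstIV GGGCACAG/6: at [32, 47, 62, 71, 103, 116, 144, 157, 166, 174, 194, 202] ⇒ [38, 53, 68, 77, 109, 122, 150, 163, 172, 180, 200, 208]
  RvuV TGCAAAG/5: at [1, 13, 21, 55, 81, 94, 124, 132, 185] ⇒ [6, 18, 26, 60, 86, 99, 129, 137, 190]

All cut coordinates (distinct, sorted): [6, 18, 26, 38, 53, 60, 68, 77, 86, 99, 109, 122, 129, 137, 150, 163, 172, 180, 190, 200, 208]

Fragments:
  [0,6): 6 bp
  [6,18): 12 bp
  [18,26): 8 bp
  [26,38): 12 bp
  [38,53): 15 bp
  [53,60): 7 bp
  [60,68): 8 bp
  [68,77): 9 bp
  [77,86): 9 bp
  [86,99): 13 bp
  [99,109): 10 bp
  [109,122): 13 bp
  [122,129): 7 bp
  [129,137): 8 bp
  [137,150): 13 bp
  [150,163): 13 bp
  [163,172): 9 bp
  [172,180): 8 bp
  [180,190): 10 bp
  [190,200): 10 bp
  [200,208): 8 bp
  [208,223): 15 bp

[6,7,7,8,8,8,8,8,9,9,9,10,10,10,12,12,13,13,13,13,15,15]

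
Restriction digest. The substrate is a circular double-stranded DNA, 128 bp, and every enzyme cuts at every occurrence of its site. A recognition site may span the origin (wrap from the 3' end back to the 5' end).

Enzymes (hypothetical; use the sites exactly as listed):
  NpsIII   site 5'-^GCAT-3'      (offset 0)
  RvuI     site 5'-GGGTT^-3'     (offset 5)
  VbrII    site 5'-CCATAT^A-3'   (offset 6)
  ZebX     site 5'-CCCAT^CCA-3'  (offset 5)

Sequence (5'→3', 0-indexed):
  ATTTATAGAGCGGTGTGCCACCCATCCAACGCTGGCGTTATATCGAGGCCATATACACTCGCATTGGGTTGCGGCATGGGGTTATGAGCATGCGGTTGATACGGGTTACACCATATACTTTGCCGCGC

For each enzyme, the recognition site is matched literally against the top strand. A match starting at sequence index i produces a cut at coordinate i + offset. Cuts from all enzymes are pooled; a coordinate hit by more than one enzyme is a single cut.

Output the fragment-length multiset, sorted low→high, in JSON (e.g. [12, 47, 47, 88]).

[3,4,6,9,10,10,10,20,27,29]

Site scan:
  NpsIII GCAT/0: at [60, 73, 87, 126] ⇒ [60, 73, 87, 126]
  RvuI GGGTT/5: at [65, 78, 102] ⇒ [70, 83, 107]
  VbrII CCATATA/6: at [48, 110] ⇒ [54, 116]
  ZebX CCCATCCA/5: at [20] ⇒ [25]

Pooled cuts: [25, 54, 60, 70, 73, 83, 87, 107, 116, 126]

Fragments:
  25→54: 29 bp
  54→60: 6 bp
  60→70: 10 bp
  70→73: 3 bp
  73→83: 10 bp
  83→87: 4 bp
  87→107: 20 bp
  107→116: 9 bp
  116→126: 10 bp
  126→25 (wrap): 128-126+25 = 27 bp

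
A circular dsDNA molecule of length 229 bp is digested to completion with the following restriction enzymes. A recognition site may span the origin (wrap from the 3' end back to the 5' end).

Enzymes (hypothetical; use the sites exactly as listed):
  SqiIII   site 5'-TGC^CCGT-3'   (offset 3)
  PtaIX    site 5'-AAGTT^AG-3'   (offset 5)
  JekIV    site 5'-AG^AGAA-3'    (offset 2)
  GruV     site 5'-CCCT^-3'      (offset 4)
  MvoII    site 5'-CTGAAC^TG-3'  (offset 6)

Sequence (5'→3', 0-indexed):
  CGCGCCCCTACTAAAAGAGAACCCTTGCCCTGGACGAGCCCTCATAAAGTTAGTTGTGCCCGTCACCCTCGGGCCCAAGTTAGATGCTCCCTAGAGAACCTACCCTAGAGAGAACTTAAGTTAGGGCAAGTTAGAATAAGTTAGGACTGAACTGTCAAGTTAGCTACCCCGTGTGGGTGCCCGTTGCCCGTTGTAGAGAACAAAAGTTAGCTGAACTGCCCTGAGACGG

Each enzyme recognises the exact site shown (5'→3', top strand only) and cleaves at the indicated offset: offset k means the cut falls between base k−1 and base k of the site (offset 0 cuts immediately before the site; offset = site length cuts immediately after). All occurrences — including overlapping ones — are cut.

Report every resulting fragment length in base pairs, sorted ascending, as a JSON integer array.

Per-enzyme occurrences:
  SqiIII (TGCCCGT, off=3): starts [56, 177, 184] → cuts [59, 180, 187]
  PtaIX (AAGTTAG, off=5): starts [46, 76, 117, 127, 137, 156, 203] → cuts [51, 81, 122, 132, 142, 161, 208]
  JekIV (AGAGAA, off=2): starts [15, 92, 108, 194] → cuts [17, 94, 110, 196]
  GruV (CCCT, off=4): starts [5, 21, 27, 38, 65, 88, 102, 218] → cuts [9, 25, 31, 42, 69, 92, 106, 222]
  MvoII (CTGAACTG, off=6): starts [146, 210] → cuts [152, 216]

Pooled cuts: [9, 17, 25, 31, 42, 51, 59, 69, 81, 92, 94, 106, 110, 122, 132, 142, 152, 161, 180, 187, 196, 208, 216, 222]

Fragment lengths:
  9→17: 8 bp
  17→25: 8 bp
  25→31: 6 bp
  31→42: 11 bp
  42→51: 9 bp
  51→59: 8 bp
  59→69: 10 bp
  69→81: 12 bp
  81→92: 11 bp
  92→94: 2 bp
  94→106: 12 bp
  106→110: 4 bp
  110→122: 12 bp
  122→132: 10 bp
  132→142: 10 bp
  142→152: 10 bp
  152→161: 9 bp
  161→180: 19 bp
  180→187: 7 bp
  187→196: 9 bp
  196→208: 12 bp
  208→216: 8 bp
  216→222: 6 bp
  222→9 (wrap): 229-222+9 = 16 bp

[2,4,6,6,7,8,8,8,8,9,9,9,10,10,10,10,11,11,12,12,12,12,16,19]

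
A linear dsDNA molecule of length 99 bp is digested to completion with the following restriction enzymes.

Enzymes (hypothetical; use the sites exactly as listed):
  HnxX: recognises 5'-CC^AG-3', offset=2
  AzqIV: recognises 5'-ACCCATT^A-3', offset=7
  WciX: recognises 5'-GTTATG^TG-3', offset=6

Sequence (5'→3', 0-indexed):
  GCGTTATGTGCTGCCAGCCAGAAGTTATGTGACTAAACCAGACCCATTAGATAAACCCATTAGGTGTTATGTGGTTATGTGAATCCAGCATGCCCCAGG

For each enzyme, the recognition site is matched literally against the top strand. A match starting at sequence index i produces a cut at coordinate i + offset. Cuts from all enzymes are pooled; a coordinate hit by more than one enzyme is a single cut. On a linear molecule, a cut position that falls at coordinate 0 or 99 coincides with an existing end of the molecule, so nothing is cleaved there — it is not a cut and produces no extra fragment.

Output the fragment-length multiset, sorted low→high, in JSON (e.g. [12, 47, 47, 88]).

[3,4,7,7,8,8,9,10,10,10,10,13]

Site scan:
  HnxX (CCAG, off=2): starts [13, 17, 37, 84, 94] → cuts [15, 19, 39, 86, 96]
  AzqIV (ACCCATTA, off=7): starts [41, 54] → cuts [48, 61]
  WciX (GTTATGTG, off=6): starts [2, 23, 65, 73] → cuts [8, 29, 71, 79]

All cut coordinates (distinct, sorted): [8, 15, 19, 29, 39, 48, 61, 71, 79, 86, 96]

Fragments:
  [0,8): 8 bp
  [8,15): 7 bp
  [15,19): 4 bp
  [19,29): 10 bp
  [29,39): 10 bp
  [39,48): 9 bp
  [48,61): 13 bp
  [61,71): 10 bp
  [71,79): 8 bp
  [79,86): 7 bp
  [86,96): 10 bp
  [96,99): 3 bp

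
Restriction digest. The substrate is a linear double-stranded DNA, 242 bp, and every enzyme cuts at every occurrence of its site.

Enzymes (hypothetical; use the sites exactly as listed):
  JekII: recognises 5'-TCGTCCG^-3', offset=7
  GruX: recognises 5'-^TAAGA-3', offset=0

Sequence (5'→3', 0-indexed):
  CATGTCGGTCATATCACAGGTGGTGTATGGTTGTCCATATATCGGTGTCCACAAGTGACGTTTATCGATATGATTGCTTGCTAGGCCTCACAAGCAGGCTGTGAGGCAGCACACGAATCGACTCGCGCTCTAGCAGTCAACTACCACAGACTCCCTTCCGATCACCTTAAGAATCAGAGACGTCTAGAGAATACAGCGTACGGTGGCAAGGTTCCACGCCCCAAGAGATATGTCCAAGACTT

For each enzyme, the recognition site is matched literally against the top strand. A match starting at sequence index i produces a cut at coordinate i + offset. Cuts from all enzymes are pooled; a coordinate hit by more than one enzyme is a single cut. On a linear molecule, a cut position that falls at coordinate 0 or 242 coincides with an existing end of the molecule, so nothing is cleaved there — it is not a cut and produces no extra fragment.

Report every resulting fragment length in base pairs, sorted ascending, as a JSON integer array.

Per-enzyme occurrences:
  JekII (TCGTCCG, off=7): no sites
  GruX (TAAGA, off=0): starts [167] → cuts [167]

All cut coordinates (distinct, sorted): [167]

Fragment lengths:
  [0,167): 167 bp
  [167,242): 75 bp

[75,167]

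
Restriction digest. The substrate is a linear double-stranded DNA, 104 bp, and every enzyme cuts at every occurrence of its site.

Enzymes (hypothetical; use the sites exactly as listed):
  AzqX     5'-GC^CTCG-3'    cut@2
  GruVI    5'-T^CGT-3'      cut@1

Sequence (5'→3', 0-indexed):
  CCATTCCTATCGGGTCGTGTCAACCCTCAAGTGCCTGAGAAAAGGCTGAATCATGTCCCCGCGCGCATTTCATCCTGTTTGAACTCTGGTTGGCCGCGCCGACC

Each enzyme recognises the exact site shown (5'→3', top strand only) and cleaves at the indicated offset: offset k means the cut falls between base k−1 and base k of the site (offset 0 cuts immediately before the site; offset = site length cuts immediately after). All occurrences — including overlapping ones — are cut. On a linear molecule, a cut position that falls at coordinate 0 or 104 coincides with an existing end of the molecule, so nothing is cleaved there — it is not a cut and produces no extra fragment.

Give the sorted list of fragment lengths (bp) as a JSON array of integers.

Per-enzyme occurrences:
  AzqX (GCCTCG, off=2): no sites
  GruVI (TCGT, off=1): starts [14] → cuts [15]

Pooled cuts: [15]

Fragments:
  [0,15): 15 bp
  [15,104): 89 bp

[15,89]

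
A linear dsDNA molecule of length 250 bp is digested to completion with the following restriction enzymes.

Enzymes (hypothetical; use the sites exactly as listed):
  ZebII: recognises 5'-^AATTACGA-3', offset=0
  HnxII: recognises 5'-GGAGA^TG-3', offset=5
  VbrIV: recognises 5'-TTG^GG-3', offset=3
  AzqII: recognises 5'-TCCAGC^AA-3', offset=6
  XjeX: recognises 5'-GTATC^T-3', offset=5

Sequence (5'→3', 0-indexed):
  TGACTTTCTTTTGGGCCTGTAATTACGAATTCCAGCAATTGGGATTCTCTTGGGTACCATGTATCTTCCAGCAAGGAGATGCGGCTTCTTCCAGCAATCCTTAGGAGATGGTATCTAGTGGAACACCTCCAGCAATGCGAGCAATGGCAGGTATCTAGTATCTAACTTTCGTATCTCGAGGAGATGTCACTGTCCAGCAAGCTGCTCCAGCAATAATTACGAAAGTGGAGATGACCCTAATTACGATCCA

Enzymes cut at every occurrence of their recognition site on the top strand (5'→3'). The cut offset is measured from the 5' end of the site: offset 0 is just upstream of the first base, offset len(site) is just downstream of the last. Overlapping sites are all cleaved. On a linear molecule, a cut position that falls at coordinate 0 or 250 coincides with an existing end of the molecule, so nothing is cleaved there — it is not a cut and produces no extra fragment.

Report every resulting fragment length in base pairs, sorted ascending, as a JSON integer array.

[3,5,7,7,7,7,7,7,9,11,12,13,13,13,13,13,14,16,16,17,18,22]

Site scan:
  ZebII (AATTACGA, off=0): starts [20, 214, 238] → cuts [20, 214, 238]
  HnxII (GGAGATG, off=5): starts [74, 103, 179, 226] → cuts [79, 108, 184, 231]
  VbrIV (TTGGG, off=3): starts [10, 38, 49] → cuts [13, 41, 52]
  AzqII (TCCAGCAA, off=6): starts [30, 66, 89, 127, 192, 205] → cuts [36, 72, 95, 133, 198, 211]
  XjeX (GTATCT, off=5): starts [60, 110, 150, 157, 170] → cuts [65, 115, 155, 162, 175]

Pooled cuts: [13, 20, 36, 41, 52, 65, 72, 79, 95, 108, 115, 133, 155, 162, 175, 184, 198, 211, 214, 231, 238]

Fragment lengths:
  [0,13): 13 bp
  [13,20): 7 bp
  [20,36): 16 bp
  [36,41): 5 bp
  [41,52): 11 bp
  [52,65): 13 bp
  [65,72): 7 bp
  [72,79): 7 bp
  [79,95): 16 bp
  [95,108): 13 bp
  [108,115): 7 bp
  [115,133): 18 bp
  [133,155): 22 bp
  [155,162): 7 bp
  [162,175): 13 bp
  [175,184): 9 bp
  [184,198): 14 bp
  [198,211): 13 bp
  [211,214): 3 bp
  [214,231): 17 bp
  [231,238): 7 bp
  [238,250): 12 bp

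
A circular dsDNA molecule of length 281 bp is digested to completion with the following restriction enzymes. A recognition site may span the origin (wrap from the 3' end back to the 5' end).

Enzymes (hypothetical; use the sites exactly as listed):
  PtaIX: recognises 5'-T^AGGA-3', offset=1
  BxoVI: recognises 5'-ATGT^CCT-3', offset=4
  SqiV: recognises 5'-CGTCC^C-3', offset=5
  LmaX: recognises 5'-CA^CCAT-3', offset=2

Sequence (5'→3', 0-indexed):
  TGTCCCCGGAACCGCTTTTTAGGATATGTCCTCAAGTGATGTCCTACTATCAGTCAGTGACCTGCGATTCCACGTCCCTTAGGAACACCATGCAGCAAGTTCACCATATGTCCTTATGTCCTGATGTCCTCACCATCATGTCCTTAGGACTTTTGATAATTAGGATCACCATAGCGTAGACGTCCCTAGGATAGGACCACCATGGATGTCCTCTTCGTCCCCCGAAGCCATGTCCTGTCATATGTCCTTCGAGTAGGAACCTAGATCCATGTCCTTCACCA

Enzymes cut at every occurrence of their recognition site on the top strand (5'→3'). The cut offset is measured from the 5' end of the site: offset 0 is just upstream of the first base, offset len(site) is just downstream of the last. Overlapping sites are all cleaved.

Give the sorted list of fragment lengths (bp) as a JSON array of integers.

[2,3,4,5,5,6,7,7,7,8,8,8,9,9,9,10,11,12,13,13,16,16,17,18,23,35]

Scan for sites:
  PtaIX (TAGGA, off=1): starts [19, 79, 144, 160, 186, 191, 253] → cuts [20, 80, 145, 161, 187, 192, 254]
  BxoVI (ATGTCCT, off=4): starts [25, 38, 107, 115, 123, 137, 205, 229, 241, 268] → cuts [29, 42, 111, 119, 127, 141, 209, 233, 245, 272]
  SqiV (CGTCCC, off=5): starts [72, 180, 215] → cuts [77, 185, 220]
  LmaX (CACCAT, off=2): starts [85, 101, 130, 166, 197, 276] → cuts [87, 103, 132, 168, 199, 278]

All cut coordinates (distinct, sorted): [20, 29, 42, 77, 80, 87, 103, 111, 119, 127, 132, 141, 145, 161, 168, 185, 187, 192, 199, 209, 220, 233, 245, 254, 272, 278]

Fragments:
  20→29: 9 bp
  29→42: 13 bp
  42→77: 35 bp
  77→80: 3 bp
  80→87: 7 bp
  87→103: 16 bp
  103→111: 8 bp
  111→119: 8 bp
  119→127: 8 bp
  127→132: 5 bp
  132→141: 9 bp
  141→145: 4 bp
  145→161: 16 bp
  161→168: 7 bp
  168→185: 17 bp
  185→187: 2 bp
  187→192: 5 bp
  192→199: 7 bp
  199→209: 10 bp
  209→220: 11 bp
  220→233: 13 bp
  233→245: 12 bp
  245→254: 9 bp
  254→272: 18 bp
  272→278: 6 bp
  278→20 (wrap): 281-278+20 = 23 bp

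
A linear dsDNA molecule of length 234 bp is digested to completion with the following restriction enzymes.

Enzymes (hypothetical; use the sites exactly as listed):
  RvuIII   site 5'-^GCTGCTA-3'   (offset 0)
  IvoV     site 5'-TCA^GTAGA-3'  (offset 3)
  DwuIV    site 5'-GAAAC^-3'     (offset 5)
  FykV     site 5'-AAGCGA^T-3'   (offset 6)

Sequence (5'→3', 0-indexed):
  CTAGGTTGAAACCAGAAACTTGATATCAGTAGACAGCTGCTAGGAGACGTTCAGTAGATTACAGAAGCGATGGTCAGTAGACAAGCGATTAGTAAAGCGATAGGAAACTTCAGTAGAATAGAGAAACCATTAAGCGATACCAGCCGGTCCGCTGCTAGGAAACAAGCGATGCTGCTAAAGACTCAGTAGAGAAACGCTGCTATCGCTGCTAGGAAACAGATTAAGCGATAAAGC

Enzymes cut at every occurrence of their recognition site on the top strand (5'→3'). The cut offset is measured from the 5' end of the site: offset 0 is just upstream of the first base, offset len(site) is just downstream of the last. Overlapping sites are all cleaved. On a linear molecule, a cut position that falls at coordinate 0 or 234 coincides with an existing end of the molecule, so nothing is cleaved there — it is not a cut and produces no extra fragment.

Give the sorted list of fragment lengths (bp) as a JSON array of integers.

Scan for sites:
  RvuIII GCTGCTA/0: at [35, 150, 170, 195, 204] ⇒ [35, 150, 170, 195, 204]
  IvoV TCAGTAGA/3: at [25, 50, 73, 109, 182] ⇒ [28, 53, 76, 112, 185]
  DwuIV GAAAC/5: at [7, 14, 103, 122, 158, 190, 212] ⇒ [12, 19, 108, 127, 163, 195, 217]
  FykV AAGCGAT/6: at [64, 82, 94, 131, 163, 222] ⇒ [70, 88, 100, 137, 169, 228]

Pooled cuts: [12, 19, 28, 35, 53, 70, 76, 88, 100, 108, 112, 127, 137, 150, 163, 169, 170, 185, 195, 204, 217, 228]

Fragment lengths:
  [0,12): 12 bp
  [12,19): 7 bp
  [19,28): 9 bp
  [28,35): 7 bp
  [35,53): 18 bp
  [53,70): 17 bp
  [70,76): 6 bp
  [76,88): 12 bp
  [88,100): 12 bp
  [100,108): 8 bp
  [108,112): 4 bp
  [112,127): 15 bp
  [127,137): 10 bp
  [137,150): 13 bp
  [150,163): 13 bp
  [163,169): 6 bp
  [169,170): 1 bp
  [170,185): 15 bp
  [185,195): 10 bp
  [195,204): 9 bp
  [204,217): 13 bp
  [217,228): 11 bp
  [228,234): 6 bp

[1,4,6,6,6,7,7,8,9,9,10,10,11,12,12,12,13,13,13,15,15,17,18]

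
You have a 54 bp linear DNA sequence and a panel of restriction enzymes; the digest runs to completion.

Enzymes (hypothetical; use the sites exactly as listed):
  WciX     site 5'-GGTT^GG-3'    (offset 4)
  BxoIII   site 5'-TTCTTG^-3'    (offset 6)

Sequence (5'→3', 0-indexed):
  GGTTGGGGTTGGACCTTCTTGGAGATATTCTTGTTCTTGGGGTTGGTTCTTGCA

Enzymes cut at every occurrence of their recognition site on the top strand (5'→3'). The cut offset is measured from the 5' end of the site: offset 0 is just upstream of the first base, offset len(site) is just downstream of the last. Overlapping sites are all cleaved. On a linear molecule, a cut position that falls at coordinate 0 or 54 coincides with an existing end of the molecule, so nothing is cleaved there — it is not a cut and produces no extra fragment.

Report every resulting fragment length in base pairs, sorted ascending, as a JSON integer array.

Per-enzyme occurrences:
  WciX GGTTGG/4: at [0, 6, 40] ⇒ [4, 10, 44]
  BxoIII TTCTTG/6: at [15, 27, 33, 46] ⇒ [21, 33, 39, 52]

All cut coordinates (distinct, sorted): [4, 10, 21, 33, 39, 44, 52]

Fragment lengths:
  [0,4): 4 bp
  [4,10): 6 bp
  [10,21): 11 bp
  [21,33): 12 bp
  [33,39): 6 bp
  [39,44): 5 bp
  [44,52): 8 bp
  [52,54): 2 bp

[2,4,5,6,6,8,11,12]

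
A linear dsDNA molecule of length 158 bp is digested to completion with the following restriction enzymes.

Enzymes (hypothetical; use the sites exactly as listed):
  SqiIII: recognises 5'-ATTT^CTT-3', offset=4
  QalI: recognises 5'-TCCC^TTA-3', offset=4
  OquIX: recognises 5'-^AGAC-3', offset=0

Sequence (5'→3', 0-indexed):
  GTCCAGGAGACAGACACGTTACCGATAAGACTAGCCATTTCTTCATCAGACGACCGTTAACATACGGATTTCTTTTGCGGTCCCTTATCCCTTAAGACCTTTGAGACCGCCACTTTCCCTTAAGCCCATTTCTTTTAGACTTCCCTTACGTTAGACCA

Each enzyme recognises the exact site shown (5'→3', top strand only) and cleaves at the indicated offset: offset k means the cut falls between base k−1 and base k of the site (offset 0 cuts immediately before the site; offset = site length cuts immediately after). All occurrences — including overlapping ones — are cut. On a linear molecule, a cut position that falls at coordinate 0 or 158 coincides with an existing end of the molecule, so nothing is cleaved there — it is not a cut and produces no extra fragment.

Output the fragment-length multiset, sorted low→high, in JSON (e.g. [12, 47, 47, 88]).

Site scan:
  SqiIII ATTTCTT/4: at [36, 67, 127] ⇒ [40, 71, 131]
  QalI TCCCTTA/4: at [80, 87, 115, 141] ⇒ [84, 91, 119, 145]
  OquIX AGAC/0: at [7, 11, 27, 47, 94, 103, 136, 152] ⇒ [7, 11, 27, 47, 94, 103, 136, 152]

Pooled cuts: [7, 11, 27, 40, 47, 71, 84, 91, 94, 103, 119, 131, 136, 145, 152]

Fragments:
  [0,7): 7 bp
  [7,11): 4 bp
  [11,27): 16 bp
  [27,40): 13 bp
  [40,47): 7 bp
  [47,71): 24 bp
  [71,84): 13 bp
  [84,91): 7 bp
  [91,94): 3 bp
  [94,103): 9 bp
  [103,119): 16 bp
  [119,131): 12 bp
  [131,136): 5 bp
  [136,145): 9 bp
  [145,152): 7 bp
  [152,158): 6 bp

[3,4,5,6,7,7,7,7,9,9,12,13,13,16,16,24]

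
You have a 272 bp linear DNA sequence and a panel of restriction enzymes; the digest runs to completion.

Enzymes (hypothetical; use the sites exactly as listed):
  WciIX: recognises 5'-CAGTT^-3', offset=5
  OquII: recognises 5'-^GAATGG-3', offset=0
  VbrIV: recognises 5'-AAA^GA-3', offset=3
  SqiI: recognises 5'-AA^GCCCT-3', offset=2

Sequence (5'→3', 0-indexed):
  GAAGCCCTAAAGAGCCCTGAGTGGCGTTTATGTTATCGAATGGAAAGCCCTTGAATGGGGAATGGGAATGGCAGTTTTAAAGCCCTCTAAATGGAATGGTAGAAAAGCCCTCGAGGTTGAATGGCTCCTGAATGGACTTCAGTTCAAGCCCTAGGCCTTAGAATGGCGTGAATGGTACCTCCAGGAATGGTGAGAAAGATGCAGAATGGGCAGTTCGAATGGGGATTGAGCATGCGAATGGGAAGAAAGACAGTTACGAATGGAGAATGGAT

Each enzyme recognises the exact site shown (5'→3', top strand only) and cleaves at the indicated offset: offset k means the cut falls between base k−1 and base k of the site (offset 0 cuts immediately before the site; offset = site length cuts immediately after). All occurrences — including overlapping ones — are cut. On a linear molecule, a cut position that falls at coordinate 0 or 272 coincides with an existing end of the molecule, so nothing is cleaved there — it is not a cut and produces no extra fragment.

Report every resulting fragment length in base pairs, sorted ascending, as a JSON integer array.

Per-enzyme occurrences:
  WciIX (CAGTT, off=5): starts [71, 139, 210, 250] → cuts [76, 144, 215, 255]
  OquII (GAATGG, off=0): starts [37, 52, 59, 65, 93, 118, 129, 160, 169, 184, 203, 216, 235, 257, 264] → cuts [37, 52, 59, 65, 93, 118, 129, 160, 169, 184, 203, 216, 235, 257, 264]
  VbrIV (AAAGA, off=3): starts [8, 194, 245] → cuts [11, 197, 248]
  SqiI (AAGCCCT, off=2): starts [1, 44, 79, 104, 145] → cuts [3, 46, 81, 106, 147]

All cut coordinates (distinct, sorted): [3, 11, 37, 46, 52, 59, 65, 76, 81, 93, 106, 118, 129, 144, 147, 160, 169, 184, 197, 203, 215, 216, 235, 248, 255, 257, 264]

Fragment lengths:
  [0,3): 3 bp
  [3,11): 8 bp
  [11,37): 26 bp
  [37,46): 9 bp
  [46,52): 6 bp
  [52,59): 7 bp
  [59,65): 6 bp
  [65,76): 11 bp
  [76,81): 5 bp
  [81,93): 12 bp
  [93,106): 13 bp
  [106,118): 12 bp
  [118,129): 11 bp
  [129,144): 15 bp
  [144,147): 3 bp
  [147,160): 13 bp
  [160,169): 9 bp
  [169,184): 15 bp
  [184,197): 13 bp
  [197,203): 6 bp
  [203,215): 12 bp
  [215,216): 1 bp
  [216,235): 19 bp
  [235,248): 13 bp
  [248,255): 7 bp
  [255,257): 2 bp
  [257,264): 7 bp
  [264,272): 8 bp

[1,2,3,3,5,6,6,6,7,7,7,8,8,9,9,11,11,12,12,12,13,13,13,13,15,15,19,26]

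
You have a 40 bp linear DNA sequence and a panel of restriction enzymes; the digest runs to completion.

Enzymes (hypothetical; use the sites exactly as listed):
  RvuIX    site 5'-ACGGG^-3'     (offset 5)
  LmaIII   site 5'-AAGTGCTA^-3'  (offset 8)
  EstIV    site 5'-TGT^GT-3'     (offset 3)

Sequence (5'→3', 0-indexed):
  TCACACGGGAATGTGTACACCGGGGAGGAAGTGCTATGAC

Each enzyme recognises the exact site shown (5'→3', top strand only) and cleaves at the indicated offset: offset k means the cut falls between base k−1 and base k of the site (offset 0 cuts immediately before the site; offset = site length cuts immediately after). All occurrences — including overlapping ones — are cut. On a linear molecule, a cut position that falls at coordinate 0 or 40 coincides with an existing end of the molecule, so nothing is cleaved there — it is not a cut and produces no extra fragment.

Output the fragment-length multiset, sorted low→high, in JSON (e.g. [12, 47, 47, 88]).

Scan for sites:
  RvuIX (ACGGG, off=5): starts [4] → cuts [9]
  LmaIII (AAGTGCTA, off=8): starts [28] → cuts [36]
  EstIV (TGTGT, off=3): starts [11] → cuts [14]

Pooled cuts: [9, 14, 36]

Fragment lengths:
  [0,9): 9 bp
  [9,14): 5 bp
  [14,36): 22 bp
  [36,40): 4 bp

[4,5,9,22]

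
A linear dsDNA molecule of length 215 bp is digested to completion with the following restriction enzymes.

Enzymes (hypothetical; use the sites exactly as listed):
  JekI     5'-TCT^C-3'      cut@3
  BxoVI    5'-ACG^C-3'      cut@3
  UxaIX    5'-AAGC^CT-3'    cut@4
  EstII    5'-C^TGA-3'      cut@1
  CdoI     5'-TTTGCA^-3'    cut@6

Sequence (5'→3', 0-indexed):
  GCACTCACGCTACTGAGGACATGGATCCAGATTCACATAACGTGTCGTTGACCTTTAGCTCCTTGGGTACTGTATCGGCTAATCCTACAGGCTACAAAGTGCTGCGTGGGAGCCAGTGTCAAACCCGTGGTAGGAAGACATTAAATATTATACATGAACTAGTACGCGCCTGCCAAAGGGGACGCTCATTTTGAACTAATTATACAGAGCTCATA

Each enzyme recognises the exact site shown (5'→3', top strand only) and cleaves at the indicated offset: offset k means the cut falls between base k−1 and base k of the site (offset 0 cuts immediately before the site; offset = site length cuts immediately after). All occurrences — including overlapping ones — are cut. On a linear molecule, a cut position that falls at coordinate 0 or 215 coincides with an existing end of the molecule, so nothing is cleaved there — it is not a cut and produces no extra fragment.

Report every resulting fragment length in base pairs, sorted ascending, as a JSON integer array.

[4,9,18,31,153]

Per-enzyme occurrences:
  JekI (TCTC, off=3): no sites
  BxoVI ACGC/3: at [6, 163, 181] ⇒ [9, 166, 184]
  UxaIX (AAGCCT, off=4): no sites
  EstII CTGA/1: at [12] ⇒ [13]
  CdoI (TTTGCA, off=6): no sites

All cut coordinates (distinct, sorted): [9, 13, 166, 184]

Fragments:
  [0,9): 9 bp
  [9,13): 4 bp
  [13,166): 153 bp
  [166,184): 18 bp
  [184,215): 31 bp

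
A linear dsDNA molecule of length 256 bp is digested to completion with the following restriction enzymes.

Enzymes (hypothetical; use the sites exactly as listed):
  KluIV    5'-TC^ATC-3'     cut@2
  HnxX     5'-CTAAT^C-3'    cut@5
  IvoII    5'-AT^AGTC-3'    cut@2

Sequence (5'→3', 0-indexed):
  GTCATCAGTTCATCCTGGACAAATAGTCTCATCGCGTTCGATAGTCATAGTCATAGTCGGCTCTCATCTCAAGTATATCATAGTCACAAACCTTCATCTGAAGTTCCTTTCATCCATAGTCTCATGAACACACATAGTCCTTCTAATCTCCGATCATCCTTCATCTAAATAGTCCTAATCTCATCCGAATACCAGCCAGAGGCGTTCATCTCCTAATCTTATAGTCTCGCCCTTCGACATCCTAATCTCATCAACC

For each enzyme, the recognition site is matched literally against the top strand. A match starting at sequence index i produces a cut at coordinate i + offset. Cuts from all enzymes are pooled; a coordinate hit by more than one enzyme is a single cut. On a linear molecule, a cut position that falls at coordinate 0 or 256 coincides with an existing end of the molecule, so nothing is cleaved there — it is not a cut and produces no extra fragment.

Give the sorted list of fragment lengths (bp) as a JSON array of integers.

Site scan:
  KluIV TCATC/2: at [1, 9, 28, 63, 93, 109, 153, 160, 180, 205, 247] ⇒ [3, 11, 30, 65, 95, 111, 155, 162, 182, 207, 249]
  HnxX CTAATC/5: at [142, 174, 212, 241] ⇒ [147, 179, 217, 246]
  IvoII ATAGTC/2: at [22, 40, 46, 52, 79, 115, 133, 168, 220] ⇒ [24, 42, 48, 54, 81, 117, 135, 170, 222]

All cut coordinates (distinct, sorted): [3, 11, 24, 30, 42, 48, 54, 65, 81, 95, 111, 117, 135, 147, 155, 162, 170, 179, 182, 207, 217, 222, 246, 249]

Fragments:
  [0,3): 3 bp
  [3,11): 8 bp
  [11,24): 13 bp
  [24,30): 6 bp
  [30,42): 12 bp
  [42,48): 6 bp
  [48,54): 6 bp
  [54,65): 11 bp
  [65,81): 16 bp
  [81,95): 14 bp
  [95,111): 16 bp
  [111,117): 6 bp
  [117,135): 18 bp
  [135,147): 12 bp
  [147,155): 8 bp
  [155,162): 7 bp
  [162,170): 8 bp
  [170,179): 9 bp
  [179,182): 3 bp
  [182,207): 25 bp
  [207,217): 10 bp
  [217,222): 5 bp
  [222,246): 24 bp
  [246,249): 3 bp
  [249,256): 7 bp

[3,3,3,5,6,6,6,6,7,7,8,8,8,9,10,11,12,12,13,14,16,16,18,24,25]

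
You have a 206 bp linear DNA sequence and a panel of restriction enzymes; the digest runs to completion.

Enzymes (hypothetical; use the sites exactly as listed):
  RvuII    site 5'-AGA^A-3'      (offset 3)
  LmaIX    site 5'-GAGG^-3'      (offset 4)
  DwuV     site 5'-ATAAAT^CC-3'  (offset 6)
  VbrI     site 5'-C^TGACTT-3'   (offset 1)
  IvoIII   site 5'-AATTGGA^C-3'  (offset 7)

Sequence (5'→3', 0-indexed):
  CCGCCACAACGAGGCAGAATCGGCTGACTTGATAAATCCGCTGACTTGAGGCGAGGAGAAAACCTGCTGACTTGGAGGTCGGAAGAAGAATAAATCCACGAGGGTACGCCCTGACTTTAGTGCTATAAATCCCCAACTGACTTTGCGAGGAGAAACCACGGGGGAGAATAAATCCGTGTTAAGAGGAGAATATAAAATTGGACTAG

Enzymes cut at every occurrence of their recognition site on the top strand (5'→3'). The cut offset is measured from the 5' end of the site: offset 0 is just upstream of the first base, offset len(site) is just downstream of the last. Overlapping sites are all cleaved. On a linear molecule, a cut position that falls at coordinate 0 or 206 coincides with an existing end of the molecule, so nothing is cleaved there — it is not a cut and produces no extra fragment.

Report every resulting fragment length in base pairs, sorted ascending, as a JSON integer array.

Site scan:
  RvuII (AGAA, off=3): starts [15, 56, 83, 86, 150, 164, 186] → cuts [18, 59, 86, 89, 153, 167, 189]
  LmaIX (GAGG, off=4): starts [10, 47, 52, 74, 99, 146, 182] → cuts [14, 51, 56, 78, 103, 150, 186]
  DwuV (ATAAATCC, off=6): starts [31, 89, 124, 167] → cuts [37, 95, 130, 173]
  VbrI (CTGACTT, off=1): starts [23, 40, 66, 110, 136] → cuts [24, 41, 67, 111, 137]
  IvoIII (AATTGGAC, off=7): starts [195] → cuts [202]

All cut coordinates (distinct, sorted): [14, 18, 24, 37, 41, 51, 56, 59, 67, 78, 86, 89, 95, 103, 111, 130, 137, 150, 153, 167, 173, 186, 189, 202]

Fragment lengths:
  [0,14): 14 bp
  [14,18): 4 bp
  [18,24): 6 bp
  [24,37): 13 bp
  [37,41): 4 bp
  [41,51): 10 bp
  [51,56): 5 bp
  [56,59): 3 bp
  [59,67): 8 bp
  [67,78): 11 bp
  [78,86): 8 bp
  [86,89): 3 bp
  [89,95): 6 bp
  [95,103): 8 bp
  [103,111): 8 bp
  [111,130): 19 bp
  [130,137): 7 bp
  [137,150): 13 bp
  [150,153): 3 bp
  [153,167): 14 bp
  [167,173): 6 bp
  [173,186): 13 bp
  [186,189): 3 bp
  [189,202): 13 bp
  [202,206): 4 bp

[3,3,3,3,4,4,4,5,6,6,6,7,8,8,8,8,10,11,13,13,13,13,14,14,19]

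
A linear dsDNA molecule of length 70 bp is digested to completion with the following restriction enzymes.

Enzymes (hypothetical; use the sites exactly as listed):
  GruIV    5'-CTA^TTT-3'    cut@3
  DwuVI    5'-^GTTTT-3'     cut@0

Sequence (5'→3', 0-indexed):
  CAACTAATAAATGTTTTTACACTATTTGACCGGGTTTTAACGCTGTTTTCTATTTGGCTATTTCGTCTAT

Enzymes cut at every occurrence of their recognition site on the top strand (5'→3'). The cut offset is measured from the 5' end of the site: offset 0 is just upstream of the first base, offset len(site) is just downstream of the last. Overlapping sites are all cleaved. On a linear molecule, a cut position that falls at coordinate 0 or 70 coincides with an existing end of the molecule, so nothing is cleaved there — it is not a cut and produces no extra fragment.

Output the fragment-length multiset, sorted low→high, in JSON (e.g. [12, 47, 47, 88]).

Site scan:
  GruIV (CTATTT, off=3): starts [21, 49, 57] → cuts [24, 52, 60]
  DwuVI (GTTTT, off=0): starts [12, 33, 44] → cuts [12, 33, 44]

Pooled cuts: [12, 24, 33, 44, 52, 60]

Fragments:
  [0,12): 12 bp
  [12,24): 12 bp
  [24,33): 9 bp
  [33,44): 11 bp
  [44,52): 8 bp
  [52,60): 8 bp
  [60,70): 10 bp

[8,8,9,10,11,12,12]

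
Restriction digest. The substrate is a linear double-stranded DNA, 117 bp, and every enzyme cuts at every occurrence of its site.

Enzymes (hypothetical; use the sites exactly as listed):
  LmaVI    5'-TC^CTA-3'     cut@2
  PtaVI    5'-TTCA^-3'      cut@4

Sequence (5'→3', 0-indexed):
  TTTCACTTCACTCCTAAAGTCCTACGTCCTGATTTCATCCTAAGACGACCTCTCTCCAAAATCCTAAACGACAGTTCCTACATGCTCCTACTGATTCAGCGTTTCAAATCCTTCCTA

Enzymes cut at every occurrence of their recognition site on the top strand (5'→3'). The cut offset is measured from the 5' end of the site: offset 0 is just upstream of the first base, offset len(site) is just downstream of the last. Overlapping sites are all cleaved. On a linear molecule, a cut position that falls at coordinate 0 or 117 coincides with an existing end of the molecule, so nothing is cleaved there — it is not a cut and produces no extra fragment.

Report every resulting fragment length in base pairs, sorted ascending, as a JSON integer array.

[2,3,3,5,5,8,8,8,10,11,14,16,24]

Per-enzyme occurrences:
  LmaVI TCCTA/2: at [11, 19, 37, 61, 75, 85, 112] ⇒ [13, 21, 39, 63, 77, 87, 114]
  PtaVI TTCA/4: at [1, 6, 33, 94, 102] ⇒ [5, 10, 37, 98, 106]

Pooled cuts: [5, 10, 13, 21, 37, 39, 63, 77, 87, 98, 106, 114]

Fragment lengths:
  [0,5): 5 bp
  [5,10): 5 bp
  [10,13): 3 bp
  [13,21): 8 bp
  [21,37): 16 bp
  [37,39): 2 bp
  [39,63): 24 bp
  [63,77): 14 bp
  [77,87): 10 bp
  [87,98): 11 bp
  [98,106): 8 bp
  [106,114): 8 bp
  [114,117): 3 bp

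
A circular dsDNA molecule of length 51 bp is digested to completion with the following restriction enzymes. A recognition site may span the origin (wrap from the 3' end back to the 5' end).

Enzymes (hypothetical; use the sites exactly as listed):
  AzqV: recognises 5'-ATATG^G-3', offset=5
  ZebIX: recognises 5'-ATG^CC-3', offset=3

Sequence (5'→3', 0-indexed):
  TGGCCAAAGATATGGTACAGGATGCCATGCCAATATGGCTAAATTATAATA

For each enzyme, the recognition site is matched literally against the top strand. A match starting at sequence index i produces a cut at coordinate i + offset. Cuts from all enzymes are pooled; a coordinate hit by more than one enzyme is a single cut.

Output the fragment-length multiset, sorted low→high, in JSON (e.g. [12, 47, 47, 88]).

[5,8,10,12,16]

Per-enzyme occurrences:
  AzqV ATATGG/5: at [9, 32, 48] ⇒ [2, 14, 37]
  ZebIX ATGCC/3: at [21, 26] ⇒ [24, 29]

All cut coordinates (distinct, sorted): [2, 14, 24, 29, 37]

Fragments:
  2→14: 12 bp
  14→24: 10 bp
  24→29: 5 bp
  29→37: 8 bp
  37→2 (wrap): 51-37+2 = 16 bp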